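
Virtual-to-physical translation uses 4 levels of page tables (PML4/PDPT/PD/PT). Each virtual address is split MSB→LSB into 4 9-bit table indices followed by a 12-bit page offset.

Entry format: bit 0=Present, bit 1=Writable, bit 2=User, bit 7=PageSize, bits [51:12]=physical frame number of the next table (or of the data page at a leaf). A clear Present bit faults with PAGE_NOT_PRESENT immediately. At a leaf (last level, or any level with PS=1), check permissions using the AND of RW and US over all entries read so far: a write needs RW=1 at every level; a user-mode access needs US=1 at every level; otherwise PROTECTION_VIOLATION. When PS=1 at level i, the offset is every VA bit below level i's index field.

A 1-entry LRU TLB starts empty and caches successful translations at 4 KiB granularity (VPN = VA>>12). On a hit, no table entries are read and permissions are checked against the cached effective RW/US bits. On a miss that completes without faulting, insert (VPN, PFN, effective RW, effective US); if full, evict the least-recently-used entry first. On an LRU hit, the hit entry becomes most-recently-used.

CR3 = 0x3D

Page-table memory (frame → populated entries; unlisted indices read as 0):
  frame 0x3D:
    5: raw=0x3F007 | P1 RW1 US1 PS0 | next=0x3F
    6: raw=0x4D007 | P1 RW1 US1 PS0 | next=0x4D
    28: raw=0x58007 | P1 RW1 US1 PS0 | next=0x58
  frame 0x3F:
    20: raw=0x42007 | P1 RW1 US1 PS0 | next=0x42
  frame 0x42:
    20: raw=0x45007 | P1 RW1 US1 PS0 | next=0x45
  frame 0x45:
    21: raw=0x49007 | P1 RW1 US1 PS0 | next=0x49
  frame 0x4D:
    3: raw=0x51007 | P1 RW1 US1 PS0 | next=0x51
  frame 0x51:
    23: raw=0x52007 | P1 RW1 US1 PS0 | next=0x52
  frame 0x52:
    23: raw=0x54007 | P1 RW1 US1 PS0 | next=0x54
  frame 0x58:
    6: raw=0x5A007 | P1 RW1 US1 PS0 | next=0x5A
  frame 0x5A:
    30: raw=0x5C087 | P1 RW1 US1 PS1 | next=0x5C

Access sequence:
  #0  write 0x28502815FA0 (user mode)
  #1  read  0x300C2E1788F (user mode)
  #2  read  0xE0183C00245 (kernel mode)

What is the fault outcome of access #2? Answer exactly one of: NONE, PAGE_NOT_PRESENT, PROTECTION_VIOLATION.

Walk each access:
#0 VA=0x28502815FA0 (w,user):
  L0 @0x3D[5] → 0x3F007  P=1,RW=1,US=1,PS=0
  L1 @0x3F[20] → 0x42007  P=1,RW=1,US=1,PS=0
  L2 @0x42[20] → 0x45007  P=1,RW=1,US=1,PS=0
  L3 @0x45[21] → 0x49007  P=1,RW=1,US=1,PS=0
  → PA=0x49FA0  (4 entries read)
#1 VA=0x300C2E1788F (r,user):
  L0 @0x3D[6] → 0x4D007  P=1,RW=1,US=1,PS=0
  L1 @0x4D[3] → 0x51007  P=1,RW=1,US=1,PS=0
  L2 @0x51[23] → 0x52007  P=1,RW=1,US=1,PS=0
  L3 @0x52[23] → 0x54007  P=1,RW=1,US=1,PS=0
  → PA=0x5488F  (4 entries read)
#2 VA=0xE0183C00245 (r,kernel):
  L0 @0x3D[28] → 0x58007  P=1,RW=1,US=1,PS=0
  L1 @0x58[6] → 0x5A007  P=1,RW=1,US=1,PS=0
  L2 @0x5A[30] → 0x5C087  P=1,RW=1,US=1,PS=1
  → PA=0x5C245 (huge @L2)  (3 entries read)

Access #2 fault: NONE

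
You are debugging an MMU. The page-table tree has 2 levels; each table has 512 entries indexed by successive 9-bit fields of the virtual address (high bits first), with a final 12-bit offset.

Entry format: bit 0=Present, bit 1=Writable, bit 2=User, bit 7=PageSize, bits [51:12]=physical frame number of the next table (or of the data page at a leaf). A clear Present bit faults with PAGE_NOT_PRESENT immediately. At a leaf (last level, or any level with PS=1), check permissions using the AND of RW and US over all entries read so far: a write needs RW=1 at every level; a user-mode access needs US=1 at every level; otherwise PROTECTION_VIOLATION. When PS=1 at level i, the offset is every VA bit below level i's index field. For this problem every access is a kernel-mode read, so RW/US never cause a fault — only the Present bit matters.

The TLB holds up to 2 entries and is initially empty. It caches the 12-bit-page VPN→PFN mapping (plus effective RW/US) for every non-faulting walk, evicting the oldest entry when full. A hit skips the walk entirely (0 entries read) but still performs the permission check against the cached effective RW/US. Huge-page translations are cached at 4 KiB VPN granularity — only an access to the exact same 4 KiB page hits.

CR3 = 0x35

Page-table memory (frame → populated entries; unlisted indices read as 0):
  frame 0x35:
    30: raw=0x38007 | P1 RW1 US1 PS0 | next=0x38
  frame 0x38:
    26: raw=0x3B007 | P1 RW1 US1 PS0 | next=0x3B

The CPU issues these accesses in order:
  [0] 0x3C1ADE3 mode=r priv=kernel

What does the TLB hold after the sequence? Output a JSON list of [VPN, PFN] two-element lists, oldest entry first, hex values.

Walk each access:
#0 VA=0x3C1ADE3 (r,kernel):
  [0] read 0x35 idx=30: raw=0x38007 flags P=1 W=1 U=1 S=0
  [1] read 0x38 idx=26: raw=0x3B007 flags P=1 W=1 U=1 S=0
  → PA=0x3BDE3  (2 entries read)

TLB: [["0x3C1A", "0x3B"]]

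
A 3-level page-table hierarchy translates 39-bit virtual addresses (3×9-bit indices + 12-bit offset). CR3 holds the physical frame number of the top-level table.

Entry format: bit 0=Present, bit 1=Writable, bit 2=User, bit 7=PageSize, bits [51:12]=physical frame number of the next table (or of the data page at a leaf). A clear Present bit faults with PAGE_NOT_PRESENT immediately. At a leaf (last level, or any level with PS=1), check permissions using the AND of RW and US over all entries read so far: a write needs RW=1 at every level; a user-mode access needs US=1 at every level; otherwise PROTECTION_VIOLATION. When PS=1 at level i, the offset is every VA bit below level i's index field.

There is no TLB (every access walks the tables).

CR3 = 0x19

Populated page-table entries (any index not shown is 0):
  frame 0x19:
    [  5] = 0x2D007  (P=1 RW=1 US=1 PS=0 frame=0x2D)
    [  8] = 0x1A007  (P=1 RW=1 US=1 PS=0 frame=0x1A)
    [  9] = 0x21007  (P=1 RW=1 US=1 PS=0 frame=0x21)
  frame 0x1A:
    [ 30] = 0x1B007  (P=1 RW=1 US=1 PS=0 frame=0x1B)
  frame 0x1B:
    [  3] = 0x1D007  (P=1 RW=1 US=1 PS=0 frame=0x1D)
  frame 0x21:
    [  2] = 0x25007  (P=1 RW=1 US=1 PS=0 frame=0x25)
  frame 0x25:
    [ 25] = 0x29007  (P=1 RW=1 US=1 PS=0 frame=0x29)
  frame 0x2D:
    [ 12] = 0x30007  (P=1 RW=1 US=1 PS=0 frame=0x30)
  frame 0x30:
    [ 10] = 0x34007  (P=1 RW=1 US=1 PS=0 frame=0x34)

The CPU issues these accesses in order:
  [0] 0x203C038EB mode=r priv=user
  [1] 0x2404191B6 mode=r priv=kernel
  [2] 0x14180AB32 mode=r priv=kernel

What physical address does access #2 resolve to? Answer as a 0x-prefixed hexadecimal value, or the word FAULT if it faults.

Trace:
#0 VA=0x203C038EB (r,user):
  lvl0: tbl 0x19, slot 8 ⇒ 0x1A007 (P1/RW1/US1/PS0)
  lvl1: tbl 0x1A, slot 30 ⇒ 0x1B007 (P1/RW1/US1/PS0)
  lvl2: tbl 0x1B, slot 3 ⇒ 0x1D007 (P1/RW1/US1/PS0)
  ✓ 0x1D8EB  — 3 lookups
#1 VA=0x2404191B6 (r,kernel):
  lvl0: tbl 0x19, slot 9 ⇒ 0x21007 (P1/RW1/US1/PS0)
  lvl1: tbl 0x21, slot 2 ⇒ 0x25007 (P1/RW1/US1/PS0)
  lvl2: tbl 0x25, slot 25 ⇒ 0x29007 (P1/RW1/US1/PS0)
  ✓ 0x291B6  — 3 lookups
#2 VA=0x14180AB32 (r,kernel):
  lvl0: tbl 0x19, slot 5 ⇒ 0x2D007 (P1/RW1/US1/PS0)
  lvl1: tbl 0x2D, slot 12 ⇒ 0x30007 (P1/RW1/US1/PS0)
  lvl2: tbl 0x30, slot 10 ⇒ 0x34007 (P1/RW1/US1/PS0)
  ✓ 0x34B32  — 3 lookups

Access #2 PA: 0x34B32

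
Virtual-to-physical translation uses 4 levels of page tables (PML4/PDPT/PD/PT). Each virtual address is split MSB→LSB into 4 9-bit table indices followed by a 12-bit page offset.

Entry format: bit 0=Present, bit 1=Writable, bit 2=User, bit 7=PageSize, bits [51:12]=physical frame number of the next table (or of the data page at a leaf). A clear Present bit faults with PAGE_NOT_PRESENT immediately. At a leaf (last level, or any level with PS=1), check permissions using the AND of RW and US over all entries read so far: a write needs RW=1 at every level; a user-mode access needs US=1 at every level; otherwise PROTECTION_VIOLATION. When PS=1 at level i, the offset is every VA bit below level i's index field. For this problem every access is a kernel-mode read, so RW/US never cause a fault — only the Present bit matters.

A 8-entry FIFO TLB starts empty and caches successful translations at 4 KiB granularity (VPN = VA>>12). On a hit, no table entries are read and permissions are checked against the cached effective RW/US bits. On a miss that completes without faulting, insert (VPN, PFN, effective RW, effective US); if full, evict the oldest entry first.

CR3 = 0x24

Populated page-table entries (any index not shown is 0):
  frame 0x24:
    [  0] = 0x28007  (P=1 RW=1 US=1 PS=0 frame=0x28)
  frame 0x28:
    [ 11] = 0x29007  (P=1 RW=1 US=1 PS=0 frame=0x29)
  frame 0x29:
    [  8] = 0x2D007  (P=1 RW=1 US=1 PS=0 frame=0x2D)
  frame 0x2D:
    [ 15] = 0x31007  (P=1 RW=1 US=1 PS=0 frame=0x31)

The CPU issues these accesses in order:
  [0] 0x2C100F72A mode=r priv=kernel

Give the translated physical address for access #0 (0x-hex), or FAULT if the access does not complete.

Walk each access:
#0 VA=0x2C100F72A (r,kernel):
  [0] read 0x24 idx=0: raw=0x28007 flags P=1 W=1 U=1 S=0
  [1] read 0x28 idx=11: raw=0x29007 flags P=1 W=1 U=1 S=0
  [2] read 0x29 idx=8: raw=0x2D007 flags P=1 W=1 U=1 S=0
  [3] read 0x2D idx=15: raw=0x31007 flags P=1 W=1 U=1 S=0
  → PA=0x3172A  (4 entries read)

Access #0 PA: 0x3172A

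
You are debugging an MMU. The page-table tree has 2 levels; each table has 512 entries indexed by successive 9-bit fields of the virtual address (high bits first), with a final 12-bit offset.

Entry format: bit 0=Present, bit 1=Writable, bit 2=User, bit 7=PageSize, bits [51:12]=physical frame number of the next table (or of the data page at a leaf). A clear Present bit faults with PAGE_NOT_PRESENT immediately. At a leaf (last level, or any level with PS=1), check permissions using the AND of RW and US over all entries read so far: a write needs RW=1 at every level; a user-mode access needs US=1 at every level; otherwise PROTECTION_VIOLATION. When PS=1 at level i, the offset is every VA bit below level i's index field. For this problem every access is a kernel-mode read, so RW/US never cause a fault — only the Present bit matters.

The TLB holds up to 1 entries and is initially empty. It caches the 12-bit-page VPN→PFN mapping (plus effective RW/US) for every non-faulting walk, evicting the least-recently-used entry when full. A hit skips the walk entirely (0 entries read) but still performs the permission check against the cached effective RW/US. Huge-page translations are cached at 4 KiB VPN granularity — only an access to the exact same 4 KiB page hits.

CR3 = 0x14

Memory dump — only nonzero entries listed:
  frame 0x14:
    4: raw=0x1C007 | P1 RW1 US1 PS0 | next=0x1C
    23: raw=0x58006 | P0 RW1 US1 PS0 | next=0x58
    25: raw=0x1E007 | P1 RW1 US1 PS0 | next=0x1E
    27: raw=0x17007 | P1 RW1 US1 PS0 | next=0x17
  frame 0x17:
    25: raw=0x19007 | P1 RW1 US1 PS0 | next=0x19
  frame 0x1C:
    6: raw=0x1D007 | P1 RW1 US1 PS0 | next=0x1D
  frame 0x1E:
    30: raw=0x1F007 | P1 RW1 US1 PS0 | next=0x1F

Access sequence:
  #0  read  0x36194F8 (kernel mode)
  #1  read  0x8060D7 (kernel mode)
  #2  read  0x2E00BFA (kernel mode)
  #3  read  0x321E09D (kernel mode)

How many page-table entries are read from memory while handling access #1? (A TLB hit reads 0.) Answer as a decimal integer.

Per-access translation:
#0 VA=0x36194F8 (r,kernel):
  L0: frame=0x14 idx=27 entry=0x17007 [P=1 RW=1 US=1 PS=0]
  L1: frame=0x17 idx=25 entry=0x19007 [P=1 RW=1 US=1 PS=0]
  ⇒ phys 0x194F8  [2 reads]
#1 VA=0x8060D7 (r,kernel):
  L0: frame=0x14 idx=4 entry=0x1C007 [P=1 RW=1 US=1 PS=0]
  L1: frame=0x1C idx=6 entry=0x1D007 [P=1 RW=1 US=1 PS=0]
  ⇒ phys 0x1D0D7  [2 reads]
#2 VA=0x2E00BFA (r,kernel):
  L0: frame=0x14 idx=23 entry=0x58006 [P=0 RW=1 US=1 PS=0]
  ✗ PAGE_NOT_PRESENT  [1 reads]
#3 VA=0x321E09D (r,kernel):
  L0: frame=0x14 idx=25 entry=0x1E007 [P=1 RW=1 US=1 PS=0]
  L1: frame=0x1E idx=30 entry=0x1F007 [P=1 RW=1 US=1 PS=0]
  ⇒ phys 0x1F09D  [2 reads]

Entries read for #1: 2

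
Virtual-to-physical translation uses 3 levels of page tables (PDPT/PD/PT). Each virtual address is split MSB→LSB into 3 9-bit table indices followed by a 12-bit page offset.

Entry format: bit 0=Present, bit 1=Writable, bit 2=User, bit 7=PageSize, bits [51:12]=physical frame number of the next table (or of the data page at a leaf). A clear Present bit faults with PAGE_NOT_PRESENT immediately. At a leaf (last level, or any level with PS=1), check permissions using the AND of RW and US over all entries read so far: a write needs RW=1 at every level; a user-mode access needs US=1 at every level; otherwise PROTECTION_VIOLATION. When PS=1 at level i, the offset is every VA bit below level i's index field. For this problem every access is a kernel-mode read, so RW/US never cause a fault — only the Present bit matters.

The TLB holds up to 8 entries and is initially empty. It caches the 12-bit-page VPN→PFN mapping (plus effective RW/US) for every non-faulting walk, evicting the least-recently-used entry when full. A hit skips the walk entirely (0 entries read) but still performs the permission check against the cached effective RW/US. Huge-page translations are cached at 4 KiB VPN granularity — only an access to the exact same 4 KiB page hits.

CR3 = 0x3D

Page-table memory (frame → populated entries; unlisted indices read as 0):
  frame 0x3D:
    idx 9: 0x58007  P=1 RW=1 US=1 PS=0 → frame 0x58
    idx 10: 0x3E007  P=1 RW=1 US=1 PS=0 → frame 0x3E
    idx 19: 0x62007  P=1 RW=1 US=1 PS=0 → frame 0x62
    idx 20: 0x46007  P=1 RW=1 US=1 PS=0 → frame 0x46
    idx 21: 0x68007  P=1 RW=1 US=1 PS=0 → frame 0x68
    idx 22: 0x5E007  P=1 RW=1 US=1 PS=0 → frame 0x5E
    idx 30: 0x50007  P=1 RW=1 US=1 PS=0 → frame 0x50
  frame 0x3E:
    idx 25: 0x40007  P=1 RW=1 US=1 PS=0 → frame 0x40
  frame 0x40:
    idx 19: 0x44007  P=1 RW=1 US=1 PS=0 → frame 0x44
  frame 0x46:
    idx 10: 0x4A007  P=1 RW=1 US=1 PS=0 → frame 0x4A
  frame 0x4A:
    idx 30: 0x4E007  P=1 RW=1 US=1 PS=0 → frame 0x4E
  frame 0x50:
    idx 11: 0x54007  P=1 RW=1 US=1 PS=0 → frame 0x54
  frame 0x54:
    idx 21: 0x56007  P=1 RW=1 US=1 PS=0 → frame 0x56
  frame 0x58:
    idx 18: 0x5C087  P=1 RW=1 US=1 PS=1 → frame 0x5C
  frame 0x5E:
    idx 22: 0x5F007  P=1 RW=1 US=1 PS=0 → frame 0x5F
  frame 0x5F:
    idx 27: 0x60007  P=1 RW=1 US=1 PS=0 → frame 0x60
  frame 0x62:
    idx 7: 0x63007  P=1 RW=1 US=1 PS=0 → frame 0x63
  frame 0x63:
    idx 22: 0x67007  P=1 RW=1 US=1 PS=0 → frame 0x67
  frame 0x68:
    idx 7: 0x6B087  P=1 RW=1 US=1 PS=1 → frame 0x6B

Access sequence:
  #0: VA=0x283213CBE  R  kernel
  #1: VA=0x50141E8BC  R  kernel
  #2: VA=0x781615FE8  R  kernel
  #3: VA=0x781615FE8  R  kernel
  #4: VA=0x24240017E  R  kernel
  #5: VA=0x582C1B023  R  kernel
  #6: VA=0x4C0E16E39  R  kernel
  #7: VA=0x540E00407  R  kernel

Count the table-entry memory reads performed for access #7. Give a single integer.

Trace:
#0 VA=0x283213CBE (r,kernel):
  L0 @0x3D[10] → 0x3E007  P=1,RW=1,US=1,PS=0
  L1 @0x3E[25] → 0x40007  P=1,RW=1,US=1,PS=0
  L2 @0x40[19] → 0x44007  P=1,RW=1,US=1,PS=0
  → PA=0x44CBE  (3 entries read)
#1 VA=0x50141E8BC (r,kernel):
  L0 @0x3D[20] → 0x46007  P=1,RW=1,US=1,PS=0
  L1 @0x46[10] → 0x4A007  P=1,RW=1,US=1,PS=0
  L2 @0x4A[30] → 0x4E007  P=1,RW=1,US=1,PS=0
  → PA=0x4E8BC  (3 entries read)
#2 VA=0x781615FE8 (r,kernel):
  L0 @0x3D[30] → 0x50007  P=1,RW=1,US=1,PS=0
  L1 @0x50[11] → 0x54007  P=1,RW=1,US=1,PS=0
  L2 @0x54[21] → 0x56007  P=1,RW=1,US=1,PS=0
  → PA=0x56FE8  (3 entries read)
#3 VA=0x781615FE8 (r,kernel):
  TLB hit vpn=0x781615 → PA=0x56FE8
#4 VA=0x24240017E (r,kernel):
  L0 @0x3D[9] → 0x58007  P=1,RW=1,US=1,PS=0
  L1 @0x58[18] → 0x5C087  P=1,RW=1,US=1,PS=1
  → PA=0x5C17E (huge @L1)  (2 entries read)
#5 VA=0x582C1B023 (r,kernel):
  L0 @0x3D[22] → 0x5E007  P=1,RW=1,US=1,PS=0
  L1 @0x5E[22] → 0x5F007  P=1,RW=1,US=1,PS=0
  L2 @0x5F[27] → 0x60007  P=1,RW=1,US=1,PS=0
  → PA=0x60023  (3 entries read)
#6 VA=0x4C0E16E39 (r,kernel):
  L0 @0x3D[19] → 0x62007  P=1,RW=1,US=1,PS=0
  L1 @0x62[7] → 0x63007  P=1,RW=1,US=1,PS=0
  L2 @0x63[22] → 0x67007  P=1,RW=1,US=1,PS=0
  → PA=0x67E39  (3 entries read)
#7 VA=0x540E00407 (r,kernel):
  L0 @0x3D[21] → 0x68007  P=1,RW=1,US=1,PS=0
  L1 @0x68[7] → 0x6B087  P=1,RW=1,US=1,PS=1
  → PA=0x6B407 (huge @L1)  (2 entries read)

Entries read for #7: 2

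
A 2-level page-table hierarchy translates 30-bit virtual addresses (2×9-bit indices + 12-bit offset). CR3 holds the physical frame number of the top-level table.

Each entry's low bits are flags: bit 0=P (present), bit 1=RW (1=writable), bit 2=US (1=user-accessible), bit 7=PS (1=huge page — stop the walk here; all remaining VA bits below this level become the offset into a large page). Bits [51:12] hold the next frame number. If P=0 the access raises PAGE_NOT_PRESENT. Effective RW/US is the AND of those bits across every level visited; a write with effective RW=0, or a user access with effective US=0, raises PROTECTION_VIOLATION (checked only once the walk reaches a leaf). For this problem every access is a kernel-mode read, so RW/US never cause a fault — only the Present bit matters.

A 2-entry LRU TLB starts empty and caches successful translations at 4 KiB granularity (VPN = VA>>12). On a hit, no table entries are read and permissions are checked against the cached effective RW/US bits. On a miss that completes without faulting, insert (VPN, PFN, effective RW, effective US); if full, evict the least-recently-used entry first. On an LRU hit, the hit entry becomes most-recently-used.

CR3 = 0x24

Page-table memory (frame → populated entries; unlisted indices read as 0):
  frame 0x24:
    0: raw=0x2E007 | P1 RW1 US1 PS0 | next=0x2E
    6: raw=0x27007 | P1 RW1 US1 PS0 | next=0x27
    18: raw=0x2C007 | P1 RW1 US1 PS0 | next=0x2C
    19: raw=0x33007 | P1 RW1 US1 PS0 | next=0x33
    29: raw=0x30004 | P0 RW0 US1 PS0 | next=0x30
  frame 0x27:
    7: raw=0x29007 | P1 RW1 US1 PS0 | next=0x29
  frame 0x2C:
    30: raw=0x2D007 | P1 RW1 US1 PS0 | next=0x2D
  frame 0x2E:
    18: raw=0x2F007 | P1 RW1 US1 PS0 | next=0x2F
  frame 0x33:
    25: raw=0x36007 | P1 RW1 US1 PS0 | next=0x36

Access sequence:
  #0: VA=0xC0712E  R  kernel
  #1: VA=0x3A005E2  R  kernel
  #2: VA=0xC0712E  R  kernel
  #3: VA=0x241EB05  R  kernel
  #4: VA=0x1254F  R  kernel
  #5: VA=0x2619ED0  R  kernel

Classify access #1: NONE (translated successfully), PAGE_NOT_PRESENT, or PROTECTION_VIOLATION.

Per-access translation:
#0 VA=0xC0712E (r,kernel):
  [0] read 0x24 idx=6: raw=0x27007 flags P=1 W=1 U=1 S=0
  [1] read 0x27 idx=7: raw=0x29007 flags P=1 W=1 U=1 S=0
  → PA=0x2912E  (2 entries read)
#1 VA=0x3A005E2 (r,kernel):
  [0] read 0x24 idx=29: raw=0x30004 flags P=0 W=0 U=1 S=0
  ⇒ fault: PAGE_NOT_PRESENT  — 1 lookups
#2 VA=0xC0712E (r,kernel):
  TLB hit vpn=0xC07 → PA=0x2912E
#3 VA=0x241EB05 (r,kernel):
  [0] read 0x24 idx=18: raw=0x2C007 flags P=1 W=1 U=1 S=0
  [1] read 0x2C idx=30: raw=0x2D007 flags P=1 W=1 U=1 S=0
  → PA=0x2DB05  (2 entries read)
#4 VA=0x1254F (r,kernel):
  [0] read 0x24 idx=0: raw=0x2E007 flags P=1 W=1 U=1 S=0
  [1] read 0x2E idx=18: raw=0x2F007 flags P=1 W=1 U=1 S=0
  → PA=0x2F54F  (2 entries read)
#5 VA=0x2619ED0 (r,kernel):
  [0] read 0x24 idx=19: raw=0x33007 flags P=1 W=1 U=1 S=0
  [1] read 0x33 idx=25: raw=0x36007 flags P=1 W=1 U=1 S=0
  → PA=0x36ED0  (2 entries read)

Access #1 fault: PAGE_NOT_PRESENT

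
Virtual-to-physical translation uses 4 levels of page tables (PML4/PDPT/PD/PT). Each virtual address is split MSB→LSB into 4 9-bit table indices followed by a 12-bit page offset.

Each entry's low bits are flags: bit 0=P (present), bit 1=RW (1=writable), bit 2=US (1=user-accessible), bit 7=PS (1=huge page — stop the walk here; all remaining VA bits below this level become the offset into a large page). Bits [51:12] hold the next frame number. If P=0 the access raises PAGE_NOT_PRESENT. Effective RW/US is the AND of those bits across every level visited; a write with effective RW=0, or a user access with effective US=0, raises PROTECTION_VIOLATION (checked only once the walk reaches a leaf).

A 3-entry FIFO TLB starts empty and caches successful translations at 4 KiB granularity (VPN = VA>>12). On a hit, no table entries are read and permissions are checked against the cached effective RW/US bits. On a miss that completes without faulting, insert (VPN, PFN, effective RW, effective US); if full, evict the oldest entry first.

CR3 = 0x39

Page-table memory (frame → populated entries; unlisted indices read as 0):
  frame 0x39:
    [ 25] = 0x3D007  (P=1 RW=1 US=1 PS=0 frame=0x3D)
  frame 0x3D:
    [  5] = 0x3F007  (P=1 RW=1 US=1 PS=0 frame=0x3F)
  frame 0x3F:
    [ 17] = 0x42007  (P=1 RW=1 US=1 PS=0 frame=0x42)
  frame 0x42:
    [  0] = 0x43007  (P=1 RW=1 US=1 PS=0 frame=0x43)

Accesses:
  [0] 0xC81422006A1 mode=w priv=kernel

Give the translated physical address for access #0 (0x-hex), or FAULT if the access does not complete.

Trace:
#0 VA=0xC81422006A1 (w,kernel):
  L0: frame=0x39 idx=25 entry=0x3D007 [P=1 RW=1 US=1 PS=0]
  L1: frame=0x3D idx=5 entry=0x3F007 [P=1 RW=1 US=1 PS=0]
  L2: frame=0x3F idx=17 entry=0x42007 [P=1 RW=1 US=1 PS=0]
  L3: frame=0x42 idx=0 entry=0x43007 [P=1 RW=1 US=1 PS=0]
  ⇒ phys 0x436A1  [4 reads]

Access #0 PA: 0x436A1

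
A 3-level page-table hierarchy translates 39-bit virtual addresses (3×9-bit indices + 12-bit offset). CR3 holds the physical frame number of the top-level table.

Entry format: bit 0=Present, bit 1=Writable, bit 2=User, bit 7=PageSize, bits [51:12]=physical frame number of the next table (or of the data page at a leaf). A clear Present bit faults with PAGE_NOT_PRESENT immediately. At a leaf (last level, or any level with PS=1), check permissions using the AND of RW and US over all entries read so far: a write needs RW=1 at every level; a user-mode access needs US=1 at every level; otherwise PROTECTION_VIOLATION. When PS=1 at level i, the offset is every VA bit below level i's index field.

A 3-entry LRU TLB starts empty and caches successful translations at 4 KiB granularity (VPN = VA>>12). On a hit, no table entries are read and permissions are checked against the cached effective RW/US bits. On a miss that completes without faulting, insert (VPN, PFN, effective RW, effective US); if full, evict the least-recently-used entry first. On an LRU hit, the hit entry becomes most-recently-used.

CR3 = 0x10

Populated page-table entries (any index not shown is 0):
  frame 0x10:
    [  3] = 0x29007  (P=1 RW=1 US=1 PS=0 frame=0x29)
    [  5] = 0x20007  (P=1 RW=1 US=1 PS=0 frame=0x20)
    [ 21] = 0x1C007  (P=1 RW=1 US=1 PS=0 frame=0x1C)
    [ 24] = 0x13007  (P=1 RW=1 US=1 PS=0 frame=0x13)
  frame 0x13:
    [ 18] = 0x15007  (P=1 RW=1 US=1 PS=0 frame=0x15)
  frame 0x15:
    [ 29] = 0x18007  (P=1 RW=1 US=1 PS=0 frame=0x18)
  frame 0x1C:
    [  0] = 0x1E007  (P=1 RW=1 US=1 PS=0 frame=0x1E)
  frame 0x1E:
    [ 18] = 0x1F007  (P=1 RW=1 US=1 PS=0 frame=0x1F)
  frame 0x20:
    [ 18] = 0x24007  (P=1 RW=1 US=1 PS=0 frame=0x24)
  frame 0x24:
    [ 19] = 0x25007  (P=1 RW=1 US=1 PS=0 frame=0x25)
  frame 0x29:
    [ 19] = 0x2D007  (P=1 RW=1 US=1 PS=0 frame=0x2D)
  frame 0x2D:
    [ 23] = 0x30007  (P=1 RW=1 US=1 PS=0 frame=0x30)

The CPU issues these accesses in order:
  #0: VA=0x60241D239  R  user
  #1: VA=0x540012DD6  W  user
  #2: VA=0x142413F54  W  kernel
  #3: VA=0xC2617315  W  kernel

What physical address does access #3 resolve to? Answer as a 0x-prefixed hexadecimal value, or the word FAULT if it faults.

Per-access translation:
#0 VA=0x60241D239 (r,user):
  [0] read 0x10 idx=24: raw=0x13007 flags P=1 W=1 U=1 S=0
  [1] read 0x13 idx=18: raw=0x15007 flags P=1 W=1 U=1 S=0
  [2] read 0x15 idx=29: raw=0x18007 flags P=1 W=1 U=1 S=0
  ✓ 0x18239  — 3 lookups
#1 VA=0x540012DD6 (w,user):
  [0] read 0x10 idx=21: raw=0x1C007 flags P=1 W=1 U=1 S=0
  [1] read 0x1C idx=0: raw=0x1E007 flags P=1 W=1 U=1 S=0
  [2] read 0x1E idx=18: raw=0x1F007 flags P=1 W=1 U=1 S=0
  ✓ 0x1FDD6  — 3 lookups
#2 VA=0x142413F54 (w,kernel):
  [0] read 0x10 idx=5: raw=0x20007 flags P=1 W=1 U=1 S=0
  [1] read 0x20 idx=18: raw=0x24007 flags P=1 W=1 U=1 S=0
  [2] read 0x24 idx=19: raw=0x25007 flags P=1 W=1 U=1 S=0
  ✓ 0x25F54  — 3 lookups
#3 VA=0xC2617315 (w,kernel):
  [0] read 0x10 idx=3: raw=0x29007 flags P=1 W=1 U=1 S=0
  [1] read 0x29 idx=19: raw=0x2D007 flags P=1 W=1 U=1 S=0
  [2] read 0x2D idx=23: raw=0x30007 flags P=1 W=1 U=1 S=0
  ✓ 0x30315  — 3 lookups

Access #3 PA: 0x30315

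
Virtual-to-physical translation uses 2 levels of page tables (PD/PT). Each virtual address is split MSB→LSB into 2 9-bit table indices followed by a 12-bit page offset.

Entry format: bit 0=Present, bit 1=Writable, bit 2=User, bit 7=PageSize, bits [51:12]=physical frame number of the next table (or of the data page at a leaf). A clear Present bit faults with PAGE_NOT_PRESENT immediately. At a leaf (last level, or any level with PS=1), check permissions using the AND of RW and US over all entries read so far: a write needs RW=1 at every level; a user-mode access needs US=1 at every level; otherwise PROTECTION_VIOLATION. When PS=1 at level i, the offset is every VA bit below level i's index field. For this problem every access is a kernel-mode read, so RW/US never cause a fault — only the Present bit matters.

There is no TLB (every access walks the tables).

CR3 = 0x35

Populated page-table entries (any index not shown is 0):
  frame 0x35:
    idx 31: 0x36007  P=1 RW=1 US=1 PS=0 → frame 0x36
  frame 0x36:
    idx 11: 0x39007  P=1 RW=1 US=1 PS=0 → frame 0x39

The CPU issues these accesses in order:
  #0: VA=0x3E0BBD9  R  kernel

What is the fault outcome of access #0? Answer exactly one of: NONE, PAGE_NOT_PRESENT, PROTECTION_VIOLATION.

Trace:
#0 VA=0x3E0BBD9 (r,kernel):
  lvl0: tbl 0x35, slot 31 ⇒ 0x36007 (P1/RW1/US1/PS0)
  lvl1: tbl 0x36, slot 11 ⇒ 0x39007 (P1/RW1/US1/PS0)
  ⇒ phys 0x39BD9  [2 reads]

Access #0 fault: NONE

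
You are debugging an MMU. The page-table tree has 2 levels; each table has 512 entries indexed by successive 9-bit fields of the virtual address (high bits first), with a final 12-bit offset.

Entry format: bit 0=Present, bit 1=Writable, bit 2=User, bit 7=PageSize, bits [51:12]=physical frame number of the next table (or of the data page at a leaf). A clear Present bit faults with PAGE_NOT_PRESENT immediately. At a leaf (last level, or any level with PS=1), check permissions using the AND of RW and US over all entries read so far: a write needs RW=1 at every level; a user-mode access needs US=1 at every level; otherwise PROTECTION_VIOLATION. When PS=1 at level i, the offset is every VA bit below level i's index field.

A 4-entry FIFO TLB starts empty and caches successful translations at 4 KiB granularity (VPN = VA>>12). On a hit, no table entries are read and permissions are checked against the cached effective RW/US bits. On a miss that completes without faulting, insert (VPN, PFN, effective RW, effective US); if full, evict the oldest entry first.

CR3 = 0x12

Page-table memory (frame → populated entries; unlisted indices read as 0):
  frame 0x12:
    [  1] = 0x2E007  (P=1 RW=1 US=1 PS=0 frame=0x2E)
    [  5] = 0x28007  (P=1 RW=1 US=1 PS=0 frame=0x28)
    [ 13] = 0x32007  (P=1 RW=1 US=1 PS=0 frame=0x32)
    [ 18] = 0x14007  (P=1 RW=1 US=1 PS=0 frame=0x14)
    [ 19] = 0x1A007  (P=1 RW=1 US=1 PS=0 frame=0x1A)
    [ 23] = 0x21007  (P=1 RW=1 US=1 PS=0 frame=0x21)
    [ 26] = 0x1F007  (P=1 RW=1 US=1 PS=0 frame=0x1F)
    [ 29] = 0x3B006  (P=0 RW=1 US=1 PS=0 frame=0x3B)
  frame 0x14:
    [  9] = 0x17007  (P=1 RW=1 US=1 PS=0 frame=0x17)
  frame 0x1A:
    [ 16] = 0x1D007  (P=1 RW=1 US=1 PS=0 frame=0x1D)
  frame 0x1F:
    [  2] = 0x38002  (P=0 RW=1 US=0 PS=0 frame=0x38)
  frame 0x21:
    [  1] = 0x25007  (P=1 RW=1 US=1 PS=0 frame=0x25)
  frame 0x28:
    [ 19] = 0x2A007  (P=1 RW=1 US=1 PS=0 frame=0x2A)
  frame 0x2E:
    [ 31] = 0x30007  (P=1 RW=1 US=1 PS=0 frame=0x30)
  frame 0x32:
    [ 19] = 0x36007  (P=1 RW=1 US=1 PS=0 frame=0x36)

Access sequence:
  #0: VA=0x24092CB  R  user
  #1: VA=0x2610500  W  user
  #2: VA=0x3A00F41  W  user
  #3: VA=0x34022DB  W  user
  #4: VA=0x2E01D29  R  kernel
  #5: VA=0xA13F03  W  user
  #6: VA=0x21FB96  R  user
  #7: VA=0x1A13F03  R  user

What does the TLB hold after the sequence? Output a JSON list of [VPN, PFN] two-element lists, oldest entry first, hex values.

Walk each access:
#0 VA=0x24092CB (r,user):
  lvl0: tbl 0x12, slot 18 ⇒ 0x14007 (P1/RW1/US1/PS0)
  lvl1: tbl 0x14, slot 9 ⇒ 0x17007 (P1/RW1/US1/PS0)
  → PA=0x172CB  (2 entries read)
#1 VA=0x2610500 (w,user):
  lvl0: tbl 0x12, slot 19 ⇒ 0x1A007 (P1/RW1/US1/PS0)
  lvl1: tbl 0x1A, slot 16 ⇒ 0x1D007 (P1/RW1/US1/PS0)
  → PA=0x1D500  (2 entries read)
#2 VA=0x3A00F41 (w,user):
  lvl0: tbl 0x12, slot 29 ⇒ 0x3B006 (P0/RW1/US1/PS0)
  → PAGE_NOT_PRESENT  (1 entries read)
#3 VA=0x34022DB (w,user):
  lvl0: tbl 0x12, slot 26 ⇒ 0x1F007 (P1/RW1/US1/PS0)
  lvl1: tbl 0x1F, slot 2 ⇒ 0x38002 (P0/RW1/US0/PS0)
  → PAGE_NOT_PRESENT  (2 entries read)
#4 VA=0x2E01D29 (r,kernel):
  lvl0: tbl 0x12, slot 23 ⇒ 0x21007 (P1/RW1/US1/PS0)
  lvl1: tbl 0x21, slot 1 ⇒ 0x25007 (P1/RW1/US1/PS0)
  → PA=0x25D29  (2 entries read)
#5 VA=0xA13F03 (w,user):
  lvl0: tbl 0x12, slot 5 ⇒ 0x28007 (P1/RW1/US1/PS0)
  lvl1: tbl 0x28, slot 19 ⇒ 0x2A007 (P1/RW1/US1/PS0)
  → PA=0x2AF03  (2 entries read)
#6 VA=0x21FB96 (r,user):
  lvl0: tbl 0x12, slot 1 ⇒ 0x2E007 (P1/RW1/US1/PS0)
  lvl1: tbl 0x2E, slot 31 ⇒ 0x30007 (P1/RW1/US1/PS0)
  → PA=0x30B96  (2 entries read)
#7 VA=0x1A13F03 (r,user):
  lvl0: tbl 0x12, slot 13 ⇒ 0x32007 (P1/RW1/US1/PS0)
  lvl1: tbl 0x32, slot 19 ⇒ 0x36007 (P1/RW1/US1/PS0)
  → PA=0x36F03  (2 entries read)

TLB: [["0x2E01", "0x25"], ["0xA13", "0x2A"], ["0x21F", "0x30"], ["0x1A13", "0x36"]]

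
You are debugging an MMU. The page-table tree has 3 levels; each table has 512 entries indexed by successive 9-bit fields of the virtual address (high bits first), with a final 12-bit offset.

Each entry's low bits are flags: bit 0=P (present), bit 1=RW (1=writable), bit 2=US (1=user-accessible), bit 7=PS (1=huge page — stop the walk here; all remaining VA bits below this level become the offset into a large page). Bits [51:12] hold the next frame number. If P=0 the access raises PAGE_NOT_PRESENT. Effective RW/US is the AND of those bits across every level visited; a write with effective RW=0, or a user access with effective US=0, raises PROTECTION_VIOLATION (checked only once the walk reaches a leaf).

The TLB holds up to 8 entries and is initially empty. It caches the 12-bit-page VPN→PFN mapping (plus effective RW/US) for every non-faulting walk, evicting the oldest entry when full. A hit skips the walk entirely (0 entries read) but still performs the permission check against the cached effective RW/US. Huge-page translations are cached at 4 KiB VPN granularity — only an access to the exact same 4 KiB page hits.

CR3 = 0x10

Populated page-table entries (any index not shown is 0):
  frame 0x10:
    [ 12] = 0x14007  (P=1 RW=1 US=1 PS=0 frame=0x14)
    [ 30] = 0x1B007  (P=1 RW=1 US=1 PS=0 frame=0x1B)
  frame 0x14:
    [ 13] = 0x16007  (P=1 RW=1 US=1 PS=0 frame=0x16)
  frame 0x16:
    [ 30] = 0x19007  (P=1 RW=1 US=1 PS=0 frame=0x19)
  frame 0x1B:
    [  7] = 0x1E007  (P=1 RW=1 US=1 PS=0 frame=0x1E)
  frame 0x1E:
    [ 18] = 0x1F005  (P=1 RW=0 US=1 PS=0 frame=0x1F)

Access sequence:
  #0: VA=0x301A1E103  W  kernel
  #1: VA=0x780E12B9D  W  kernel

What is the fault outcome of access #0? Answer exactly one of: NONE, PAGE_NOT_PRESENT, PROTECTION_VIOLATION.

Walk each access:
#0 VA=0x301A1E103 (w,kernel):
  lvl0: tbl 0x10, slot 12 ⇒ 0x14007 (P1/RW1/US1/PS0)
  lvl1: tbl 0x14, slot 13 ⇒ 0x16007 (P1/RW1/US1/PS0)
  lvl2: tbl 0x16, slot 30 ⇒ 0x19007 (P1/RW1/US1/PS0)
  ⇒ phys 0x19103  [3 reads]
#1 VA=0x780E12B9D (w,kernel):
  lvl0: tbl 0x10, slot 30 ⇒ 0x1B007 (P1/RW1/US1/PS0)
  lvl1: tbl 0x1B, slot 7 ⇒ 0x1E007 (P1/RW1/US1/PS0)
  lvl2: tbl 0x1E, slot 18 ⇒ 0x1F005 (P1/RW0/US1/PS0)
  → PROTECTION_VIOLATION  (3 entries read)

Access #0 fault: NONE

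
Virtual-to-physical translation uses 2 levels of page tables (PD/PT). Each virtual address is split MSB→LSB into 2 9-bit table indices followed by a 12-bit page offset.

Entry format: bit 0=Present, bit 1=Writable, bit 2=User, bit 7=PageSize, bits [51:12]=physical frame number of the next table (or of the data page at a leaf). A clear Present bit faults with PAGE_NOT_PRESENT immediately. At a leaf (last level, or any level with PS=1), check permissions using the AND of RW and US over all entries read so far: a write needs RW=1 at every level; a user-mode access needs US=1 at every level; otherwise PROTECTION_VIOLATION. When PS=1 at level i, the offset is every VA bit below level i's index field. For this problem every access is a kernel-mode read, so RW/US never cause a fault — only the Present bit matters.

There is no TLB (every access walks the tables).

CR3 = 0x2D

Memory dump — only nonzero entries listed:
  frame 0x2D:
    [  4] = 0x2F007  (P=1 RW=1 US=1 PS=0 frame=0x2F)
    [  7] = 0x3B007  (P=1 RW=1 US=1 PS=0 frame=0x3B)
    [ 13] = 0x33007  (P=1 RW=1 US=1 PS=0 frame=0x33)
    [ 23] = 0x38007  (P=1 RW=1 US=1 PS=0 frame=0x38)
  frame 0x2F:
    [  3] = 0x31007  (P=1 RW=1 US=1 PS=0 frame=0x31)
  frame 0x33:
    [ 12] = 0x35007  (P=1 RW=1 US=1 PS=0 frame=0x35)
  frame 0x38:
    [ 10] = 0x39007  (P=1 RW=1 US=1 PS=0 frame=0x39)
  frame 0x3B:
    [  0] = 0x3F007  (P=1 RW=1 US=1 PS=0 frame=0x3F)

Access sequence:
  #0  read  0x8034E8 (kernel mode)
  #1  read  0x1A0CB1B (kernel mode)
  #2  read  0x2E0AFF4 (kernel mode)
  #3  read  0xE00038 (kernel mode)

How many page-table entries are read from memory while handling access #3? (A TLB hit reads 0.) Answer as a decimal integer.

Per-access translation:
#0 VA=0x8034E8 (r,kernel):
  [0] read 0x2D idx=4: raw=0x2F007 flags P=1 W=1 U=1 S=0
  [1] read 0x2F idx=3: raw=0x31007 flags P=1 W=1 U=1 S=0
  ✓ 0x314E8  — 2 lookups
#1 VA=0x1A0CB1B (r,kernel):
  [0] read 0x2D idx=13: raw=0x33007 flags P=1 W=1 U=1 S=0
  [1] read 0x33 idx=12: raw=0x35007 flags P=1 W=1 U=1 S=0
  ✓ 0x35B1B  — 2 lookups
#2 VA=0x2E0AFF4 (r,kernel):
  [0] read 0x2D idx=23: raw=0x38007 flags P=1 W=1 U=1 S=0
  [1] read 0x38 idx=10: raw=0x39007 flags P=1 W=1 U=1 S=0
  ✓ 0x39FF4  — 2 lookups
#3 VA=0xE00038 (r,kernel):
  [0] read 0x2D idx=7: raw=0x3B007 flags P=1 W=1 U=1 S=0
  [1] read 0x3B idx=0: raw=0x3F007 flags P=1 W=1 U=1 S=0
  ✓ 0x3F038  — 2 lookups

Entries read for #3: 2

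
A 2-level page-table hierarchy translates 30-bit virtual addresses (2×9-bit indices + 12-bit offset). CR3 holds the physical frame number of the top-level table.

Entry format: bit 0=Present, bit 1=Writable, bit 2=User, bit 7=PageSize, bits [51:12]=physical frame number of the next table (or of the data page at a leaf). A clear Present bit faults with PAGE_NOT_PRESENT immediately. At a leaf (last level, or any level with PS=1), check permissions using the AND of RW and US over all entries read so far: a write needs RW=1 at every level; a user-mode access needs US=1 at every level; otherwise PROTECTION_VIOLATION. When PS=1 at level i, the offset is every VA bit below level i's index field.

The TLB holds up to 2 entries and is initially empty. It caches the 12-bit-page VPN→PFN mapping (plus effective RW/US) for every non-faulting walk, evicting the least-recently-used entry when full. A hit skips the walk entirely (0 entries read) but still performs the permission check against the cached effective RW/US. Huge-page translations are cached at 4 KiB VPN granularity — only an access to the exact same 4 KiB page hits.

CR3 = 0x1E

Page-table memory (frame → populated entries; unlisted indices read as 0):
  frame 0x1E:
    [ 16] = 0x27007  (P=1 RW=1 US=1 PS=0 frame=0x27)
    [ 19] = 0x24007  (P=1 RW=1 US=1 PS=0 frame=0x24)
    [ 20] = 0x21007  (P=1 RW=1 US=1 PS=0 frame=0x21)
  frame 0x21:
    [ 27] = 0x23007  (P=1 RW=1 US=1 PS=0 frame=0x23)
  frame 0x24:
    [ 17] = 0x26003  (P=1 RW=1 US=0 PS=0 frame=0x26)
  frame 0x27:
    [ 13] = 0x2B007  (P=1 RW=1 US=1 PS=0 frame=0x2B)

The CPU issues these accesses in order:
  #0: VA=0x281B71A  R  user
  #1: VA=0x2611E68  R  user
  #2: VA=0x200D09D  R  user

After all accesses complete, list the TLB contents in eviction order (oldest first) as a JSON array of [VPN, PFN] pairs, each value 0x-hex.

Per-access translation:
#0 VA=0x281B71A (r,user):
  L0 @0x1E[20] → 0x21007  P=1,RW=1,US=1,PS=0
  L1 @0x21[27] → 0x23007  P=1,RW=1,US=1,PS=0
  ⇒ phys 0x2371A  [2 reads]
#1 VA=0x2611E68 (r,user):
  L0 @0x1E[19] → 0x24007  P=1,RW=1,US=1,PS=0
  L1 @0x24[17] → 0x26003  P=1,RW=1,US=0,PS=0
  ⇒ fault: PROTECTION_VIOLATION  — 2 lookups
#2 VA=0x200D09D (r,user):
  L0 @0x1E[16] → 0x27007  P=1,RW=1,US=1,PS=0
  L1 @0x27[13] → 0x2B007  P=1,RW=1,US=1,PS=0
  ⇒ phys 0x2B09D  [2 reads]

TLB: [["0x281B", "0x23"], ["0x200D", "0x2B"]]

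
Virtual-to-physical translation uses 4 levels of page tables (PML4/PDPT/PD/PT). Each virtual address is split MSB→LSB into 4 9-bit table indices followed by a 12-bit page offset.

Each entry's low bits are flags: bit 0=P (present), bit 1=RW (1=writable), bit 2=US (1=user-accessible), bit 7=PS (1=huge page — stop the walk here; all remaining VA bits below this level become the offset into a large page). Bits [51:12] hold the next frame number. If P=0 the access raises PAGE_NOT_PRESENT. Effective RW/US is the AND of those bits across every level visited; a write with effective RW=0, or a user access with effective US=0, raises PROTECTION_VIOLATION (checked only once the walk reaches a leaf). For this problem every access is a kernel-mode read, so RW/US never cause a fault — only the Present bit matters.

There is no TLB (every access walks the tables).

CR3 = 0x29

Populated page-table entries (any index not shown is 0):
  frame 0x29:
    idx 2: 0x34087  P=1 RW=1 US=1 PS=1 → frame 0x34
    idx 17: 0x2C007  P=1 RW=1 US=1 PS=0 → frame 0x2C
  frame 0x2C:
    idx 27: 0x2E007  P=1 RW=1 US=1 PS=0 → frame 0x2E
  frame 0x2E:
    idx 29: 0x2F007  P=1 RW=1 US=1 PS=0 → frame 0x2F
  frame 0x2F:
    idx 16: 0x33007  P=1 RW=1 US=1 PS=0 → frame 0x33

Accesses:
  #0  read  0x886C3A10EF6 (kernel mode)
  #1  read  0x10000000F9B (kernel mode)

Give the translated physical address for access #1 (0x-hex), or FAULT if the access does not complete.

Walk each access:
#0 VA=0x886C3A10EF6 (r,kernel):
  [0] read 0x29 idx=17: raw=0x2C007 flags P=1 W=1 U=1 S=0
  [1] read 0x2C idx=27: raw=0x2E007 flags P=1 W=1 U=1 S=0
  [2] read 0x2E idx=29: raw=0x2F007 flags P=1 W=1 U=1 S=0
  [3] read 0x2F idx=16: raw=0x33007 flags P=1 W=1 U=1 S=0
  ✓ 0x33EF6  — 4 lookups
#1 VA=0x10000000F9B (r,kernel):
  [0] read 0x29 idx=2: raw=0x34087 flags P=1 W=1 U=1 S=1
  ✓ 0x34F9B (huge @L0)  — 1 lookups

Access #1 PA: 0x34F9B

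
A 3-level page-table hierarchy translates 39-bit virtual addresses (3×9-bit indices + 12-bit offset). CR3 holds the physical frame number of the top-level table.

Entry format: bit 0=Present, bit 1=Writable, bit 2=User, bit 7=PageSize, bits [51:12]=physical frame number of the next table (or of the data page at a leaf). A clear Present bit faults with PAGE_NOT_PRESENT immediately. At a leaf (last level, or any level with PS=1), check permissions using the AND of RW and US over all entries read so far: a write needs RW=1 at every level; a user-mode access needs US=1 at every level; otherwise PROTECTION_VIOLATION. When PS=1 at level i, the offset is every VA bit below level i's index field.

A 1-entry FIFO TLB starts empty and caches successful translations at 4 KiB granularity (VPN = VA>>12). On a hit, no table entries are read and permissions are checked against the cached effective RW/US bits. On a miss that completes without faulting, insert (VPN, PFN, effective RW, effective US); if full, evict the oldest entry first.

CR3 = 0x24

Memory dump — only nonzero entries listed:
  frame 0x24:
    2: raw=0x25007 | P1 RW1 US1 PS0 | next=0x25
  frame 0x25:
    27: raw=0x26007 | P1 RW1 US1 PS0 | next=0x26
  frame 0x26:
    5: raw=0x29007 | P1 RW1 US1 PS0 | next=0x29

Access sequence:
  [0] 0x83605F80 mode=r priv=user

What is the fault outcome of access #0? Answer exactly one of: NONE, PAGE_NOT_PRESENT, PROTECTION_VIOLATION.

Per-access translation:
#0 VA=0x83605F80 (r,user):
  lvl0: tbl 0x24, slot 2 ⇒ 0x25007 (P1/RW1/US1/PS0)
  lvl1: tbl 0x25, slot 27 ⇒ 0x26007 (P1/RW1/US1/PS0)
  lvl2: tbl 0x26, slot 5 ⇒ 0x29007 (P1/RW1/US1/PS0)
  ✓ 0x29F80  — 3 lookups

Access #0 fault: NONE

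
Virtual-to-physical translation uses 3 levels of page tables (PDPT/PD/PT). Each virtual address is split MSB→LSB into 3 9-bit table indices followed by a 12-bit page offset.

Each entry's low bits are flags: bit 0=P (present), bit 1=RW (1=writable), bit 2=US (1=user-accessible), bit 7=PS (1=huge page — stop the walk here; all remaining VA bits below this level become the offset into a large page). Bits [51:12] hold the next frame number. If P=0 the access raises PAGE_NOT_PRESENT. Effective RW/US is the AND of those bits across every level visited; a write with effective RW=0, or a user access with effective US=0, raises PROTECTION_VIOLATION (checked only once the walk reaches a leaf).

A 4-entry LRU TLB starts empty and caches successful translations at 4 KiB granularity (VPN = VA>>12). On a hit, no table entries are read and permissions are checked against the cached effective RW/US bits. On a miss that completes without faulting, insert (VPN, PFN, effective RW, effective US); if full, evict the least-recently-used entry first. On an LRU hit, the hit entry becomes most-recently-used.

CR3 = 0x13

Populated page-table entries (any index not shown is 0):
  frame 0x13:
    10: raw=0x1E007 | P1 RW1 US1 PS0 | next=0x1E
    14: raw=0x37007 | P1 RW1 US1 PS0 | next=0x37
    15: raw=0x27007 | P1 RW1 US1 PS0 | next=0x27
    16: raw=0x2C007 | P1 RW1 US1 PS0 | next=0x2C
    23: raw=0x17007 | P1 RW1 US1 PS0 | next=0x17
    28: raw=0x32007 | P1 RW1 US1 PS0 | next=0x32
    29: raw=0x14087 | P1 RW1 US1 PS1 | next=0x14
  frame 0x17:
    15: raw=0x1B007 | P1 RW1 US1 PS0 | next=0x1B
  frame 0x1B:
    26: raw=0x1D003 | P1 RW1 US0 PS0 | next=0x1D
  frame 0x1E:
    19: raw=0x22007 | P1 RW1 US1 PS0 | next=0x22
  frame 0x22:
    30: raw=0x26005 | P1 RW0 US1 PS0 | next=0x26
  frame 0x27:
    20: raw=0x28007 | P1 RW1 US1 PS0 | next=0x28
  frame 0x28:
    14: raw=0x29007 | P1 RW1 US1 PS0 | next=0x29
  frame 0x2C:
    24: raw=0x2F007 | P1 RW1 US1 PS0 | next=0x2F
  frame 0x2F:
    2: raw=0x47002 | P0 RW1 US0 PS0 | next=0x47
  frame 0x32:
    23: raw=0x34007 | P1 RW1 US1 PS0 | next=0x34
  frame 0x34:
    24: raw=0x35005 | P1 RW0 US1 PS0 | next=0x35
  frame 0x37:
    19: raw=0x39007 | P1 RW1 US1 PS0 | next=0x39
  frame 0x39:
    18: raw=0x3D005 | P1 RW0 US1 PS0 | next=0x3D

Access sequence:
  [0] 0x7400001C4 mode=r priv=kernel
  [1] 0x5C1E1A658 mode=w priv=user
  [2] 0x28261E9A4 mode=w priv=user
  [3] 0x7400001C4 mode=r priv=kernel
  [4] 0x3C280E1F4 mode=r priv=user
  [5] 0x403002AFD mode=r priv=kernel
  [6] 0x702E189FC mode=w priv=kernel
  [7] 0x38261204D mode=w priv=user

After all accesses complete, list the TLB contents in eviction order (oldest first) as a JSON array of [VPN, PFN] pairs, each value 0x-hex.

Walk each access:
#0 VA=0x7400001C4 (r,kernel):
  L0: frame=0x13 idx=29 entry=0x14087 [P=1 RW=1 US=1 PS=1]
  ✓ 0x141C4 (huge @L0)  — 1 lookups
#1 VA=0x5C1E1A658 (w,user):
  L0: frame=0x13 idx=23 entry=0x17007 [P=1 RW=1 US=1 PS=0]
  L1: frame=0x17 idx=15 entry=0x1B007 [P=1 RW=1 US=1 PS=0]
  L2: frame=0x1B idx=26 entry=0x1D003 [P=1 RW=1 US=0 PS=0]
  ⇒ fault: PROTECTION_VIOLATION  — 3 lookups
#2 VA=0x28261E9A4 (w,user):
  L0: frame=0x13 idx=10 entry=0x1E007 [P=1 RW=1 US=1 PS=0]
  L1: frame=0x1E idx=19 entry=0x22007 [P=1 RW=1 US=1 PS=0]
  L2: frame=0x22 idx=30 entry=0x26005 [P=1 RW=0 US=1 PS=0]
  ⇒ fault: PROTECTION_VIOLATION  — 3 lookups
#3 VA=0x7400001C4 (r,kernel):
  TLB hit vpn=0x740000 → PA=0x141C4
#4 VA=0x3C280E1F4 (r,user):
  L0: frame=0x13 idx=15 entry=0x27007 [P=1 RW=1 US=1 PS=0]
  L1: frame=0x27 idx=20 entry=0x28007 [P=1 RW=1 US=1 PS=0]
  L2: frame=0x28 idx=14 entry=0x29007 [P=1 RW=1 US=1 PS=0]
  ✓ 0x291F4  — 3 lookups
#5 VA=0x403002AFD (r,kernel):
  L0: frame=0x13 idx=16 entry=0x2C007 [P=1 RW=1 US=1 PS=0]
  L1: frame=0x2C idx=24 entry=0x2F007 [P=1 RW=1 US=1 PS=0]
  L2: frame=0x2F idx=2 entry=0x47002 [P=0 RW=1 US=0 PS=0]
  ⇒ fault: PAGE_NOT_PRESENT  — 3 lookups
#6 VA=0x702E189FC (w,kernel):
  L0: frame=0x13 idx=28 entry=0x32007 [P=1 RW=1 US=1 PS=0]
  L1: frame=0x32 idx=23 entry=0x34007 [P=1 RW=1 US=1 PS=0]
  L2: frame=0x34 idx=24 entry=0x35005 [P=1 RW=0 US=1 PS=0]
  ⇒ fault: PROTECTION_VIOLATION  — 3 lookups
#7 VA=0x38261204D (w,user):
  L0: frame=0x13 idx=14 entry=0x37007 [P=1 RW=1 US=1 PS=0]
  L1: frame=0x37 idx=19 entry=0x39007 [P=1 RW=1 US=1 PS=0]
  L2: frame=0x39 idx=18 entry=0x3D005 [P=1 RW=0 US=1 PS=0]
  ⇒ fault: PROTECTION_VIOLATION  — 3 lookups

TLB: [["0x740000", "0x14"], ["0x3C280E", "0x29"]]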